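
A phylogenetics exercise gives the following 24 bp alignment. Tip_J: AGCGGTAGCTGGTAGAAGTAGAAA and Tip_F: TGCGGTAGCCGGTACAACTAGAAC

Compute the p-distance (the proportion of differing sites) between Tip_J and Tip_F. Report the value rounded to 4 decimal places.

0.2083

Mismatches occur at site 1 (A/T), site 10 (T/C), site 15 (G/C), site 18 (G/C), site 24 (A/C).
There are 5 differences over 24 sites, so p = 5/24 = 0.2083.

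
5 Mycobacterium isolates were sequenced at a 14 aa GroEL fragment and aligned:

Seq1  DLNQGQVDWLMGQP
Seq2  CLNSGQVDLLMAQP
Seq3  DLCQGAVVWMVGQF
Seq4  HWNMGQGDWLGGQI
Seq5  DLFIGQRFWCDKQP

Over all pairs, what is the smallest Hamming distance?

Pairwise Hamming distances:
  Seq1 vs Seq2: 4
  Seq1 vs Seq3: 6
  Seq1 vs Seq4: 6
  Seq1 vs Seq5: 7
  Seq2 vs Seq3: 10
  Seq2 vs Seq4: 8
  Seq2 vs Seq5: 9
  Seq3 vs Seq4: 10
  Seq3 vs Seq5: 9
  Seq4 vs Seq5: 10
The smallest is 4, between Seq1 and Seq2.

4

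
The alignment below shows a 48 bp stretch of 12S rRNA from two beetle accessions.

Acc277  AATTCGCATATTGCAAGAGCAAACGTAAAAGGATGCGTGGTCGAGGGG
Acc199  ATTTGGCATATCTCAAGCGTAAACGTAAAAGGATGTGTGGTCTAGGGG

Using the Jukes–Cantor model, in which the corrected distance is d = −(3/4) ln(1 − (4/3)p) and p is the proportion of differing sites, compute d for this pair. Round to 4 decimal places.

The sequences differ at positions 2 (A/T), 5 (C/G), 12 (T/C), 13 (G/T), 18 (A/C), 20 (C/T), 36 (C/T), 43 (G/T).
p = 8/48 = 0.166667.
d = −0.75 · ln(1 − (4/3)·0.166667) = −0.75 · ln(0.777777) = −0.75 · (-0.251315) = 0.1885.

0.1885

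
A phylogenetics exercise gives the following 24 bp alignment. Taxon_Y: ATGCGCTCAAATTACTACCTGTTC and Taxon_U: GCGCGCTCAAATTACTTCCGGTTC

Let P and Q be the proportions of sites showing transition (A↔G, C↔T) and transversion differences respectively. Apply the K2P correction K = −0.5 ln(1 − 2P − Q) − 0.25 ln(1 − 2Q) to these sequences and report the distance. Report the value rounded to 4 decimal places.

0.1894

Differing sites — 1:A/G (Ti); 2:T/C (Ti); 17:A/T (Tv); 20:T/G (Tv).
Of the 4 differences, 2 transitions and 2 transversions over 24 sites: P = 2/24 = 0.083333, Q = 2/24 = 0.083333.
d = −0.5·ln(0.750001) − 0.25·ln(0.833334) = −0.5·(-0.287681) − 0.25·(-0.182321) = 0.1894.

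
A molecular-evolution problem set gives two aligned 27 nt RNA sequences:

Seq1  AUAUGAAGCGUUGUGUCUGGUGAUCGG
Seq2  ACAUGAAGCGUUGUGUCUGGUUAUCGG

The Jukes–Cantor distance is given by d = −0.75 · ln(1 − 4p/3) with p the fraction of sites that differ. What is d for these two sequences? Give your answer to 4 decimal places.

0.0780

The sequences differ at positions 2 (U/C), 22 (G/U).
p = 2/27 = 0.074074.
d = −0.75 · ln(1 − (4/3)·0.074074) = −0.75 · ln(0.901235) = −0.75 · (-0.103989) = 0.0780.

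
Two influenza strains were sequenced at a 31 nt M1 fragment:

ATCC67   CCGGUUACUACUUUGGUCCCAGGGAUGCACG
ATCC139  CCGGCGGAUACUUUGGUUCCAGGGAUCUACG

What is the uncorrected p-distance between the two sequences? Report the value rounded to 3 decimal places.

0.226

Differing sites — 5:U/C; 6:U/G; 7:A/G; 8:C/A; 18:C/U; 27:G/C; 28:C/U.
There are 7 differences over 31 sites, so p = 7/31 = 0.226.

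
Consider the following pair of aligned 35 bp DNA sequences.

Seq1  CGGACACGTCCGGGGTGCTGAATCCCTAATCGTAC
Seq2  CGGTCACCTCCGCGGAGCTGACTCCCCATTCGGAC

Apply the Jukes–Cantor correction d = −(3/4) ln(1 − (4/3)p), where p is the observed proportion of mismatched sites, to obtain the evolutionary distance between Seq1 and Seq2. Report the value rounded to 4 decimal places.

0.2726

Differing sites — 4:A/T; 8:G/C; 13:G/C; 16:T/A; 22:A/C; 27:T/C; 29:A/T; 33:T/G.
p = 8/35 = 0.228571.
d = −0.75 · ln(1 − (4/3)·0.228571) = −0.75 · ln(0.695239) = −0.75 · (-0.363500) = 0.2726.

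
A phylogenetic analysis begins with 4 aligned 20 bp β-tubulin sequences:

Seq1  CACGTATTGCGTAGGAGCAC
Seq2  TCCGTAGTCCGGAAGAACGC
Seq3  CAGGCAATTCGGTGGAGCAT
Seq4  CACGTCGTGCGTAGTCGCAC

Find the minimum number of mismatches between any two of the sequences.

4

Pairwise Hamming distances:
  Seq1 vs Seq2: 8
  Seq1 vs Seq3: 7
  Seq1 vs Seq4: 4
  Seq2 vs Seq3: 11
  Seq2 vs Seq4: 10
  Seq3 vs Seq4: 10
The smallest is 4, between Seq1 and Seq4.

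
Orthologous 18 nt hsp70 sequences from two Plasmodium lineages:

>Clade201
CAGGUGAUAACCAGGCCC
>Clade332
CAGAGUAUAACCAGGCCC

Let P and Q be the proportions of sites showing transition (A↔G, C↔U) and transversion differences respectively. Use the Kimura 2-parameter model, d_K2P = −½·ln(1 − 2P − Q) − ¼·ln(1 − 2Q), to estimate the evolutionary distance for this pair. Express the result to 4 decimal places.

Differing sites — 4:G/A (Ti); 5:U/G (Tv); 6:G/U (Tv).
Of the 3 differences, 1 transition and 2 transversions over 18 sites: P = 1/18 = 0.055556, Q = 2/18 = 0.111111.
d = −0.5·ln(0.777777) − 0.25·ln(0.777778) = −0.5·(-0.251315) − 0.25·(-0.251314) = 0.1885.

0.1885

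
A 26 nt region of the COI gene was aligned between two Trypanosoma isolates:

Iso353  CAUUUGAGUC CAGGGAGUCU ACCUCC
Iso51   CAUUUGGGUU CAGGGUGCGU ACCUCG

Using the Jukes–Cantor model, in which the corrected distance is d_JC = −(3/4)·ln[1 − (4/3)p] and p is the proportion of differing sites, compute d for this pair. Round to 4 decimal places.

The sequences differ at positions 7 (A/G), 10 (C/U), 16 (A/U), 18 (U/C), 19 (C/G), 26 (C/G).
p = 6/26 = 0.230769.
d = −0.75 · ln(1 − (4/3)·0.230769) = −0.75 · ln(0.692308) = −0.75 · (-0.367724) = 0.2758.

0.2758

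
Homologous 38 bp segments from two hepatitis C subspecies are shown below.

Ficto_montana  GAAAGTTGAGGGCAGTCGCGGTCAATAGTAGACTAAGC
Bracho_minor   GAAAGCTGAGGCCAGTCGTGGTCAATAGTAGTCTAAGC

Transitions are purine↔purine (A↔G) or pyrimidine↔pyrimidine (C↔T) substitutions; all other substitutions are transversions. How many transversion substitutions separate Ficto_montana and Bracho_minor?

2

Differing sites — 6:T/C (Ti); 12:G/C (Tv); 19:C/T (Ti); 32:A/T (Tv).
Of the 4 differences, 2 transitions and 2 transversions, so the answer is 2.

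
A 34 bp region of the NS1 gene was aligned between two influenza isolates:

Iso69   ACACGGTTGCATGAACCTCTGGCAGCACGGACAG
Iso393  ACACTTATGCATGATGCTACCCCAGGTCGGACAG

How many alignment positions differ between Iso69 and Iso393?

Mismatches occur at site 5 (G/T), site 6 (G/T), site 7 (T/A), site 15 (A/T), site 16 (C/G), site 19 (C/A), site 20 (T/C), site 21 (G/C), site 22 (G/C), site 26 (C/G), site 27 (A/T).
That gives 11 mismatches out of 34 aligned sites, so the Hamming distance is 11.

11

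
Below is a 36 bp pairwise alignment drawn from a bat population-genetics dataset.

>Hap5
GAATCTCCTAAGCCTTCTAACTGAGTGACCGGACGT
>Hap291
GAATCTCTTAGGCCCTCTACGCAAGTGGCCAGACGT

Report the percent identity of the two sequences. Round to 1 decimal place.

75.0%

Differing sites — 8:C/T; 11:A/G; 15:T/C; 20:A/C; 21:C/G; 22:T/C; 23:G/A; 28:A/G; 31:G/A.
27 of the 36 sites match, so the percent identity is 27/36 × 100 = 75.0%.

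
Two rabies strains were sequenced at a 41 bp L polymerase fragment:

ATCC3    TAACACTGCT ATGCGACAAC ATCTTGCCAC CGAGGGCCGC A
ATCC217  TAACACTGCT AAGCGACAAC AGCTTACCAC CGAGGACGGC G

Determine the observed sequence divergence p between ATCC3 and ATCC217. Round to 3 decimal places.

0.146

The sequences differ at positions 12 (T/A), 22 (T/G), 26 (G/A), 36 (G/A), 38 (C/G), 41 (A/G).
There are 6 differences over 41 sites, so p = 6/41 = 0.146.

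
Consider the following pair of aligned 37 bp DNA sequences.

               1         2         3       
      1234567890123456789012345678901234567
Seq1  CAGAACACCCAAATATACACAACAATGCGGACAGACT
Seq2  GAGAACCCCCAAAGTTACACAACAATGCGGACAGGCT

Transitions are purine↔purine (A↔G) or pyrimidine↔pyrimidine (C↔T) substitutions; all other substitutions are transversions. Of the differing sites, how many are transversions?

4

Differing sites — 1:C/G (Tv); 7:A/C (Tv); 14:T/G (Tv); 15:A/T (Tv); 35:A/G (Ti).
Of the 5 differences, 1 transition and 4 transversions, so the answer is 4.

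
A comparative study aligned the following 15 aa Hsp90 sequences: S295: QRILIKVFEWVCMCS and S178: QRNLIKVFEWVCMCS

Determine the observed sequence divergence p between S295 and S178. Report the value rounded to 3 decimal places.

0.067

A single mismatch occurs at site 3 (I→N).
There are 1 differences over 15 sites, so p = 1/15 = 0.067.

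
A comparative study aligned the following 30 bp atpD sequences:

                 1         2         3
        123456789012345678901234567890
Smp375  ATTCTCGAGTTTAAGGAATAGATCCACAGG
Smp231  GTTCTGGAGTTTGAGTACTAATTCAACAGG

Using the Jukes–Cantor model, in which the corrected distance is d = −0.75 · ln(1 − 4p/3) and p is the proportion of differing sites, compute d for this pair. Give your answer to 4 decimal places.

The sequences differ at positions 1 (A/G), 6 (C/G), 13 (A/G), 16 (G/T), 18 (A/C), 21 (G/A), 22 (A/T), 25 (C/A).
p = 8/30 = 0.266667.
d = −0.75 · ln(1 − (4/3)·0.266667) = −0.75 · ln(0.644444) = −0.75 · (-0.439367) = 0.3295.

0.3295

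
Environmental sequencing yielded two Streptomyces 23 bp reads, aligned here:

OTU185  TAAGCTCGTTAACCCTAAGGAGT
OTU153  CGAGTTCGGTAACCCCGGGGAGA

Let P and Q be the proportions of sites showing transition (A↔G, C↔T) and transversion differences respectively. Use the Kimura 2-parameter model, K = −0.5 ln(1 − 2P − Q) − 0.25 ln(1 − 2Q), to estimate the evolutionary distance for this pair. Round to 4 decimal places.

Mismatches occur at site 1 (T→C, transition), site 2 (A→G, transition), site 5 (C→T, transition), site 9 (T→G, transversion), site 16 (T→C, transition), site 17 (A→G, transition), site 18 (A→G, transition), site 23 (T→A, transversion).
Of the 8 differences, 6 transitions and 2 transversions over 23 sites: P = 6/23 = 0.260870, Q = 2/23 = 0.086957.
d = −0.5·ln(0.391303) − 0.25·ln(0.826086) = −0.5·(-0.938273) − 0.25·(-0.191056) = 0.5169.

0.5169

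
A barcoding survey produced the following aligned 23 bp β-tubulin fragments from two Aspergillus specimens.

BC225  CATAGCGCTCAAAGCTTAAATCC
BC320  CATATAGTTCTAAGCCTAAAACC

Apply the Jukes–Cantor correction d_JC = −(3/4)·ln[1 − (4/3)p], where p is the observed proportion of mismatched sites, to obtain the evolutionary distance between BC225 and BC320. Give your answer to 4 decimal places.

0.3206

The sequences differ at positions 5 (G/T), 6 (C/A), 8 (C/T), 11 (A/T), 16 (T/C), 21 (T/A).
p = 6/23 = 0.260870.
d = −0.75 · ln(1 − (4/3)·0.260870) = −0.75 · ln(0.652173) = −0.75 · (-0.427445) = 0.3206.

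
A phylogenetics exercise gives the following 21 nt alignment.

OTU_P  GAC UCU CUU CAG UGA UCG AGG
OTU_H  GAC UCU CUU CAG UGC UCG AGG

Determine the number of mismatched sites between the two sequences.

A single mismatch occurs at site 15 (A/C).
That gives 1 mismatch out of 21 aligned sites, so the Hamming distance is 1.

1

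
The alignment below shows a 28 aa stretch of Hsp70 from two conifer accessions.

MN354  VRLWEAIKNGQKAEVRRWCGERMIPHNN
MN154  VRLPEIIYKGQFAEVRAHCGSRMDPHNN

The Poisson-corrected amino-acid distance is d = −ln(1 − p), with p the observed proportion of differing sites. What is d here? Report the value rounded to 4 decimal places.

0.3878

The sequences differ at positions 4 (W/P), 6 (A/I), 8 (K/Y), 9 (N/K), 12 (K/F), 17 (R/A), 18 (W/H), 21 (E/S), 24 (I/D).
p = 9/28 = 0.321429.
d = −ln(1 − 0.321429) = −ln(0.678571) = 0.3878.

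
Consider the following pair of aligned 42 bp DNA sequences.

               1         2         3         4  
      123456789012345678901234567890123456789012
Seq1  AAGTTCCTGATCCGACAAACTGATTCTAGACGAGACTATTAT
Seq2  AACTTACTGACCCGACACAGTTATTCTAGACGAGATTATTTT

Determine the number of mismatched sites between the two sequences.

The sequences differ at positions 3 (G/C), 6 (C/A), 11 (T/C), 18 (A/C), 20 (C/G), 22 (G/T), 36 (C/T), 41 (A/T).
That gives 8 mismatches out of 42 aligned sites, so the Hamming distance is 8.

8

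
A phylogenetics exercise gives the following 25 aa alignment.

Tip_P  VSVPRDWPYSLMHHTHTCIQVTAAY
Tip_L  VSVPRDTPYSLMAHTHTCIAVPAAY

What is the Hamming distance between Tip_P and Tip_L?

The sequences differ at positions 7 (W/T), 13 (H/A), 20 (Q/A), 22 (T/P).
That gives 4 mismatches out of 25 aligned sites, so the Hamming distance is 4.

4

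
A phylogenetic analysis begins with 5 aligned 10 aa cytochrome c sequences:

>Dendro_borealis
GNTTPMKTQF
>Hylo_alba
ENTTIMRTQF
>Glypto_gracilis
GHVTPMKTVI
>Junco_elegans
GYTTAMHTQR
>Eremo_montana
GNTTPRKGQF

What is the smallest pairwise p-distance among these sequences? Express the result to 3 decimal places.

0.200

Pairwise Hamming distances:
  Dendro_borealis vs Hylo_alba: 3
  Dendro_borealis vs Glypto_gracilis: 4
  Dendro_borealis vs Junco_elegans: 4
  Dendro_borealis vs Eremo_montana: 2
  Hylo_alba vs Glypto_gracilis: 7
  Hylo_alba vs Junco_elegans: 5
  Hylo_alba vs Eremo_montana: 5
  Glypto_gracilis vs Junco_elegans: 6
  Glypto_gracilis vs Eremo_montana: 6
  Junco_elegans vs Eremo_montana: 6
The smallest is 2 mismatches, between Dendro_borealis and Eremo_montana; p = 2/10 = 0.200.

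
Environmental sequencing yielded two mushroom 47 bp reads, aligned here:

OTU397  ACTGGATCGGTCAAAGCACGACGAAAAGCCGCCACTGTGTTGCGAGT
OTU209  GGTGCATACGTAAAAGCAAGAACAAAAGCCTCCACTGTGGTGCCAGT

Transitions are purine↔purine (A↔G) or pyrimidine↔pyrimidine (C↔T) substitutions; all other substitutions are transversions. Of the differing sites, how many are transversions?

11

Differing sites — 1:A/G (Ti); 2:C/G (Tv); 5:G/C (Tv); 8:C/A (Tv); 9:G/C (Tv); 12:C/A (Tv); 19:C/A (Tv); 22:C/A (Tv); 23:G/C (Tv); 31:G/T (Tv); 40:T/G (Tv); 44:G/C (Tv).
Of the 12 differences, 1 transition and 11 transversions, so the answer is 11.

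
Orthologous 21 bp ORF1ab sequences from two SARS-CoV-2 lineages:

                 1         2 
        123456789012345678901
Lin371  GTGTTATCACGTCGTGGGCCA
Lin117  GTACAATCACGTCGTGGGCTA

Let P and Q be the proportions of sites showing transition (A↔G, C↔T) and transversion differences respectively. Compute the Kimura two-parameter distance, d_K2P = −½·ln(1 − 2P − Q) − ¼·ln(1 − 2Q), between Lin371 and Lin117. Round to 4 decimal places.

Mismatches occur at site 3 (G/A, transition), site 4 (T/C, transition), site 5 (T/A, transversion), site 20 (C/T, transition).
Of the 4 differences, 3 transitions and 1 transversion over 21 sites: P = 3/21 = 0.142857, Q = 1/21 = 0.047619.
d = −0.5·ln(0.666667) − 0.25·ln(0.904762) = −0.5·(-0.405465) − 0.25·(-0.100083) = 0.2278.

0.2278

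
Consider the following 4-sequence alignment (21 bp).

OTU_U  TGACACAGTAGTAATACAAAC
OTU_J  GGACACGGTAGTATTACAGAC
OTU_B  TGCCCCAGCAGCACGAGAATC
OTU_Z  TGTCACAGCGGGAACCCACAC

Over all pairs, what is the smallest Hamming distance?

4

Pairwise Hamming distances:
  OTU_U vs OTU_J: 4
  OTU_U vs OTU_B: 8
  OTU_U vs OTU_Z: 7
  OTU_J vs OTU_B: 11
  OTU_J vs OTU_Z: 10
  OTU_B vs OTU_Z: 10
The smallest is 4, between OTU_U and OTU_J.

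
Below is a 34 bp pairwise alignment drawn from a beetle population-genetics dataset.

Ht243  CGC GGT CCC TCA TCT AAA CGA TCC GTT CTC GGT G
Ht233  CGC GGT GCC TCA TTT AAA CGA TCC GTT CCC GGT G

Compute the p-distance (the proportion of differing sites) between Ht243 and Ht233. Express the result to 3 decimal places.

0.088

Differing sites — 7:C/G; 14:C/T; 29:T/C.
There are 3 differences over 34 sites, so p = 3/34 = 0.088.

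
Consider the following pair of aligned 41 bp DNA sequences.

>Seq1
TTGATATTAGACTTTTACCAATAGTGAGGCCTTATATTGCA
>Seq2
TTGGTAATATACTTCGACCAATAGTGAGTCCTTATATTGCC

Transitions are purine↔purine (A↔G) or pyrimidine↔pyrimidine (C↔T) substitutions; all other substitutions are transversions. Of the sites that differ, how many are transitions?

2

Mismatches occur at site 4 (A/G, transition), site 7 (T/A, transversion), site 10 (G/T, transversion), site 15 (T/C, transition), site 16 (T/G, transversion), site 29 (G/T, transversion), site 41 (A/C, transversion).
Of the 7 differences, 2 transitions and 5 transversions, so the answer is 2.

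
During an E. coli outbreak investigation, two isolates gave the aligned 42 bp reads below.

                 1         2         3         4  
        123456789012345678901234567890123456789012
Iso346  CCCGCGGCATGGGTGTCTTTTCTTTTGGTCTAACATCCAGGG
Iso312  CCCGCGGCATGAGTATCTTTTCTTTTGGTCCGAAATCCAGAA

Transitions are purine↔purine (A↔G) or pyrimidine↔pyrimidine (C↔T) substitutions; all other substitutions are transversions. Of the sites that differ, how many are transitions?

Differing sites — 12:G/A (Ti); 15:G/A (Ti); 31:T/C (Ti); 32:A/G (Ti); 34:C/A (Tv); 41:G/A (Ti); 42:G/A (Ti).
Of the 7 differences, 6 transitions and 1 transversion, so the answer is 6.

6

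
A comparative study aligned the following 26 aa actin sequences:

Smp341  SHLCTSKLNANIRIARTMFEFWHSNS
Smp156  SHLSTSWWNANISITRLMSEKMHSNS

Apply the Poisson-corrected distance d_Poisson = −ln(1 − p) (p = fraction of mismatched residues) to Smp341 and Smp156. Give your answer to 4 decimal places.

Mismatches occur at site 4 (C/S), site 7 (K/W), site 8 (L/W), site 13 (R/S), site 15 (A/T), site 17 (T/L), site 19 (F/S), site 21 (F/K), site 22 (W/M).
p = 9/26 = 0.346154.
d = −ln(1 − 0.346154) = −ln(0.653846) = 0.4249.

0.4249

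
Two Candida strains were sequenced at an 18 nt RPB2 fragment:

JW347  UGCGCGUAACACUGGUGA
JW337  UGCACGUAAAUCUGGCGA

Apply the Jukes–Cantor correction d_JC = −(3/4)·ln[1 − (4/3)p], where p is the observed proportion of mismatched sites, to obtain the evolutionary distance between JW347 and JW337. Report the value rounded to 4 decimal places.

0.2635

The sequences differ at positions 4 (G/A), 10 (C/A), 11 (A/U), 16 (U/C).
p = 4/18 = 0.222222.
d = −0.75 · ln(1 − (4/3)·0.222222) = −0.75 · ln(0.703704) = −0.75 · (-0.351397) = 0.2635.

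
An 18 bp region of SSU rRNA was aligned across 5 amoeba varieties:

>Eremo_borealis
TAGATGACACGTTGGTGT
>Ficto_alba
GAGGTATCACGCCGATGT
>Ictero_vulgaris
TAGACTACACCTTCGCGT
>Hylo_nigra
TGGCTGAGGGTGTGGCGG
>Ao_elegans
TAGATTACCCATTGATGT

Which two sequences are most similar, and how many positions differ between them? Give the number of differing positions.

4

Pairwise Hamming distances:
  Eremo_borealis vs Ficto_alba: 7
  Eremo_borealis vs Ictero_vulgaris: 5
  Eremo_borealis vs Hylo_nigra: 9
  Eremo_borealis vs Ao_elegans: 4
  Ficto_alba vs Ictero_vulgaris: 11
  Ficto_alba vs Hylo_nigra: 14
  Ficto_alba vs Ao_elegans: 8
  Ictero_vulgaris vs Hylo_nigra: 11
  Ictero_vulgaris vs Ao_elegans: 6
  Hylo_nigra vs Ao_elegans: 11
The smallest is 4, between Eremo_borealis and Ao_elegans.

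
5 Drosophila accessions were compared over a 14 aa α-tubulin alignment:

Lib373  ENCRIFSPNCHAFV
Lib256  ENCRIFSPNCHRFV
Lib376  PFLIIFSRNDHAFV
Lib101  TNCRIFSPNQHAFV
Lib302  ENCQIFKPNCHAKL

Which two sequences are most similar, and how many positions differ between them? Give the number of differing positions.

Pairwise Hamming distances:
  Lib373 vs Lib256: 1
  Lib373 vs Lib376: 6
  Lib373 vs Lib101: 2
  Lib373 vs Lib302: 4
  Lib256 vs Lib376: 7
  Lib256 vs Lib101: 3
  Lib256 vs Lib302: 5
  Lib376 vs Lib101: 6
  Lib376 vs Lib302: 9
  Lib101 vs Lib302: 6
The smallest is 1, between Lib373 and Lib256.

1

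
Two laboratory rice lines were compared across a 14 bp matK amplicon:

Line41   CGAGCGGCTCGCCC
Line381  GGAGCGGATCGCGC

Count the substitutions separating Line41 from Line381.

Differing sites — 1:C/G; 8:C/A; 13:C/G.
That gives 3 mismatches out of 14 aligned sites, so the Hamming distance is 3.

3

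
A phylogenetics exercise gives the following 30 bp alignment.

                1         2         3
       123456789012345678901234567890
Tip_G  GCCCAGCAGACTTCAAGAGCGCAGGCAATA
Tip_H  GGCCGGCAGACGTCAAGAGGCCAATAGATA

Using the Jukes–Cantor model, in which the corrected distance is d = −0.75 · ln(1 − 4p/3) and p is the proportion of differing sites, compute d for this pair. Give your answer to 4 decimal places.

Differing sites — 2:C/G; 5:A/G; 12:T/G; 20:C/G; 21:G/C; 24:G/A; 25:G/T; 26:C/A; 27:A/G.
p = 9/30 = 0.300000.
d = −0.75 · ln(1 − (4/3)·0.300000) = −0.75 · ln(0.600000) = −0.75 · (-0.510826) = 0.3831.

0.3831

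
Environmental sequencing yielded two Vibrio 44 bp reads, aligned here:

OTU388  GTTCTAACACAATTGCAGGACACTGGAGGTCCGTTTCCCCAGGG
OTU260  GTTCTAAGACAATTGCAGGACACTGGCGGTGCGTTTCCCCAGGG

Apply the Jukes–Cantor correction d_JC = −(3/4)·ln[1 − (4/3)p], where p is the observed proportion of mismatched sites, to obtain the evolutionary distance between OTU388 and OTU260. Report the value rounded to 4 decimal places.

0.0715

Mismatches occur at site 8 (C↔G), site 27 (A↔C), site 31 (C↔G).
p = 3/44 = 0.068182.
d = −0.75 · ln(1 − (4/3)·0.068182) = −0.75 · ln(0.909091) = −0.75 · (-0.095310) = 0.0715.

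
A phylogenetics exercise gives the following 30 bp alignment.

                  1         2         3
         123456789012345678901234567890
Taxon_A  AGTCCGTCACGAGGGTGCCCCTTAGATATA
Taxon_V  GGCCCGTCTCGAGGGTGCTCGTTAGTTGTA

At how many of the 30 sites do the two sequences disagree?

7

Differing sites — 1:A/G; 3:T/C; 9:A/T; 19:C/T; 21:C/G; 26:A/T; 28:A/G.
That gives 7 mismatches out of 30 aligned sites, so the Hamming distance is 7.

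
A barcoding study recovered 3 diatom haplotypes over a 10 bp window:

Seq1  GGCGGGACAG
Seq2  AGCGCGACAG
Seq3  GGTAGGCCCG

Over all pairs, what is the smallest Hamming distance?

Pairwise Hamming distances:
  Seq1 vs Seq2: 2
  Seq1 vs Seq3: 4
  Seq2 vs Seq3: 6
The smallest is 2, between Seq1 and Seq2.

2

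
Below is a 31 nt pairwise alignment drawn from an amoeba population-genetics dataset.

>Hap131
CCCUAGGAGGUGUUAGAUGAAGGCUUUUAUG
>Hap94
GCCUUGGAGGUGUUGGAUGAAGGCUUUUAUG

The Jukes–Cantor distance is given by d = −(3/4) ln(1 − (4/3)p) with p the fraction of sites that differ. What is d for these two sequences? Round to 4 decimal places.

0.1036

The sequences differ at positions 1 (C/G), 5 (A/U), 15 (A/G).
p = 3/31 = 0.096774.
d = −0.75 · ln(1 − (4/3)·0.096774) = −0.75 · ln(0.870968) = −0.75 · (-0.138150) = 0.1036.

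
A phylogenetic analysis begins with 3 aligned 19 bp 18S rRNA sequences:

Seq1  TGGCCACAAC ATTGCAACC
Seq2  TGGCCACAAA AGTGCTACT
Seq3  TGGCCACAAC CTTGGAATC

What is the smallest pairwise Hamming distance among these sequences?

3

Pairwise Hamming distances:
  Seq1 vs Seq2: 4
  Seq1 vs Seq3: 3
  Seq2 vs Seq3: 7
The smallest is 3, between Seq1 and Seq3.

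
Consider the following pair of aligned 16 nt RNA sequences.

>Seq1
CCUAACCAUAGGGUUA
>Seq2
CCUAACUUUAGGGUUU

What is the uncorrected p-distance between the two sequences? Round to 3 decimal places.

The sequences differ at positions 7 (C/U), 8 (A/U), 16 (A/U).
There are 3 differences over 16 sites, so p = 3/16 = 0.188.

0.188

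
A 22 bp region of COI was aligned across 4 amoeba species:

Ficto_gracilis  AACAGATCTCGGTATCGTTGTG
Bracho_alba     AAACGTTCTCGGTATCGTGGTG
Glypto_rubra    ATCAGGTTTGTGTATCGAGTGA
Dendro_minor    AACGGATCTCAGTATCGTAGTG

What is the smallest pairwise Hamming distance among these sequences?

3

Pairwise Hamming distances:
  Ficto_gracilis vs Bracho_alba: 4
  Ficto_gracilis vs Glypto_rubra: 10
  Ficto_gracilis vs Dendro_minor: 3
  Bracho_alba vs Glypto_rubra: 11
  Bracho_alba vs Dendro_minor: 5
  Glypto_rubra vs Dendro_minor: 11
The smallest is 3, between Ficto_gracilis and Dendro_minor.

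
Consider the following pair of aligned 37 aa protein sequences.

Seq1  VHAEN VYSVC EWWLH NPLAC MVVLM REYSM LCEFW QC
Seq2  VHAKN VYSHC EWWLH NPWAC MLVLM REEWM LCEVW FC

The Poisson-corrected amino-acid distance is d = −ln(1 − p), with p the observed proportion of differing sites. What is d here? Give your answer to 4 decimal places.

0.2436

Mismatches occur at site 4 (E/K), site 9 (V/H), site 18 (L/W), site 22 (V/L), site 28 (Y/E), site 29 (S/W), site 34 (F/V), site 36 (Q/F).
p = 8/37 = 0.216216.
d = −ln(1 − 0.216216) = −ln(0.783784) = 0.2436.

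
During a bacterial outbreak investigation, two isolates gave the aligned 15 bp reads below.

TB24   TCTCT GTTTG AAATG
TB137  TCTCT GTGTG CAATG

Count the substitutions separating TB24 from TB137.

2

The sequences differ at positions 8 (T/G), 11 (A/C).
That gives 2 mismatches out of 15 aligned sites, so the Hamming distance is 2.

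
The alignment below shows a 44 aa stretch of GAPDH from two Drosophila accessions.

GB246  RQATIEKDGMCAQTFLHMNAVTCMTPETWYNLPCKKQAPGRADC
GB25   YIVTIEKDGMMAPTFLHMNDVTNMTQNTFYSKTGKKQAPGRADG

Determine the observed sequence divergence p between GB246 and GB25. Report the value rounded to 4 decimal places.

0.3409

Mismatches occur at site 1 (R↔Y), site 2 (Q↔I), site 3 (A↔V), site 11 (C↔M), site 13 (Q↔P), site 20 (A↔D), site 23 (C↔N), site 26 (P↔Q), site 27 (E↔N), site 29 (W↔F), site 31 (N↔S), site 32 (L↔K), site 33 (P↔T), site 34 (C↔G), site 44 (C↔G).
There are 15 differences over 44 sites, so p = 15/44 = 0.3409.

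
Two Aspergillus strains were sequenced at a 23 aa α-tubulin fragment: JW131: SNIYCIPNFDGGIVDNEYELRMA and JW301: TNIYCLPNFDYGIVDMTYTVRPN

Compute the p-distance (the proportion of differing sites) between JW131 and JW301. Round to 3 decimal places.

0.391

Differing sites — 1:S/T; 6:I/L; 11:G/Y; 16:N/M; 17:E/T; 19:E/T; 20:L/V; 22:M/P; 23:A/N.
There are 9 differences over 23 sites, so p = 9/23 = 0.391.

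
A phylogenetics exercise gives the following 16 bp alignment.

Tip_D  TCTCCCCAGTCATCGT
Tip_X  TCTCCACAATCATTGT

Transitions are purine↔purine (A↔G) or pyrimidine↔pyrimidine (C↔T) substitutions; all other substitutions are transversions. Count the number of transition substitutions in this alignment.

Mismatches occur at site 6 (C↔A, transversion), site 9 (G↔A, transition), site 14 (C↔T, transition).
Of the 3 differences, 2 transitions and 1 transversion, so the answer is 2.

2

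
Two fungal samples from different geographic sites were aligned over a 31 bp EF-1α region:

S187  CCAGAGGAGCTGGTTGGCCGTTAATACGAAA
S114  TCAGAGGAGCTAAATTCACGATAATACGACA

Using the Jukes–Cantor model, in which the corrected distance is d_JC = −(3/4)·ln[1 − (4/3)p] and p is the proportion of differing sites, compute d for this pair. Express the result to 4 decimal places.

0.3672

Differing sites — 1:C/T; 12:G/A; 13:G/A; 14:T/A; 16:G/T; 17:G/C; 18:C/A; 21:T/A; 30:A/C.
p = 9/31 = 0.290323.
d = −0.75 · ln(1 − (4/3)·0.290323) = −0.75 · ln(0.612903) = −0.75 · (-0.489549) = 0.3672.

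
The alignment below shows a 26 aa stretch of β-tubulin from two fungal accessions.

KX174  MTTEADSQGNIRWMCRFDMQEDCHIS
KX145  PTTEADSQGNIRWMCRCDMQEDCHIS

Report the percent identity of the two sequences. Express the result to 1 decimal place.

92.3%

Mismatches occur at site 1 (M→P), site 17 (F→C).
24 of the 26 sites match, so the percent identity is 24/26 × 100 = 92.3%.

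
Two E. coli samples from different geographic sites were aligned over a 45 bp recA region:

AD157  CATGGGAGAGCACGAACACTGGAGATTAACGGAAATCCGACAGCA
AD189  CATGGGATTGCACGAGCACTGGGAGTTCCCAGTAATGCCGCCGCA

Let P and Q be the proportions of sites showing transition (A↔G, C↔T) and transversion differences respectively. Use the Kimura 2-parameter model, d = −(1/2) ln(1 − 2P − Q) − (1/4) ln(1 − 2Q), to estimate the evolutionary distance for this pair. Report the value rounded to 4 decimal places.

0.4037

Differing sites — 8:G/T (Tv); 9:A/T (Tv); 16:A/G (Ti); 23:A/G (Ti); 24:G/A (Ti); 25:A/G (Ti); 28:A/C (Tv); 29:A/C (Tv); 31:G/A (Ti); 33:A/T (Tv); 37:C/G (Tv); 39:G/C (Tv); 40:A/G (Ti); 42:A/C (Tv).
Of the 14 differences, 6 transitions and 8 transversions over 45 sites: P = 6/45 = 0.133333, Q = 8/45 = 0.177778.
d = −0.5·ln(0.555556) − 0.25·ln(0.644444) = −0.5·(-0.587786) − 0.25·(-0.439367) = 0.4037.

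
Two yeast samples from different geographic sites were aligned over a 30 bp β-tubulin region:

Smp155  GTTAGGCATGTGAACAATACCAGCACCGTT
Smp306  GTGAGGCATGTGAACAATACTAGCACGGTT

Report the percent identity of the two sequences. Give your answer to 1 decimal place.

Mismatches occur at site 3 (T/G), site 21 (C/T), site 27 (C/G).
27 of the 30 sites match, so the percent identity is 27/30 × 100 = 90.0%.

90.0%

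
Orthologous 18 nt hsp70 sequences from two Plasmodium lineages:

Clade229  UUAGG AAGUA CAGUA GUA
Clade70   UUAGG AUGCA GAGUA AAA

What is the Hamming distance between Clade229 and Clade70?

5

Differing sites — 7:A/U; 9:U/C; 11:C/G; 16:G/A; 17:U/A.
That gives 5 mismatches out of 18 aligned sites, so the Hamming distance is 5.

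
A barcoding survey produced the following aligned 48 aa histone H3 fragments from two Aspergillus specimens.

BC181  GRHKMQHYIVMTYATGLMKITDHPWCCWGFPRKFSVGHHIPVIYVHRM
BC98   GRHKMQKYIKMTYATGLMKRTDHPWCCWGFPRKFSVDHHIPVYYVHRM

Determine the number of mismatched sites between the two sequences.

5

Mismatches occur at site 7 (H→K), site 10 (V→K), site 20 (I→R), site 37 (G→D), site 43 (I→Y).
That gives 5 mismatches out of 48 aligned sites, so the Hamming distance is 5.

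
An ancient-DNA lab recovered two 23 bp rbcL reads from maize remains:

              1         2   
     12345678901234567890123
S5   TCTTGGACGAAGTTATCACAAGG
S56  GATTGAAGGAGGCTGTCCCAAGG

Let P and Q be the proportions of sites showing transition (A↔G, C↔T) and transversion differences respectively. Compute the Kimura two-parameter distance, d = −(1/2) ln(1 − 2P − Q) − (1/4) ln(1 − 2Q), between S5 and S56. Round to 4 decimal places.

Mismatches occur at site 1 (T↔G, transversion), site 2 (C↔A, transversion), site 6 (G↔A, transition), site 8 (C↔G, transversion), site 11 (A↔G, transition), site 13 (T↔C, transition), site 15 (A↔G, transition), site 18 (A↔C, transversion).
Of the 8 differences, 4 transitions and 4 transversions over 23 sites: P = 4/23 = 0.173913, Q = 4/23 = 0.173913.
d = −0.5·ln(0.478261) − 0.25·ln(0.652174) = −0.5·(-0.737599) − 0.25·(-0.427444) = 0.4757.

0.4757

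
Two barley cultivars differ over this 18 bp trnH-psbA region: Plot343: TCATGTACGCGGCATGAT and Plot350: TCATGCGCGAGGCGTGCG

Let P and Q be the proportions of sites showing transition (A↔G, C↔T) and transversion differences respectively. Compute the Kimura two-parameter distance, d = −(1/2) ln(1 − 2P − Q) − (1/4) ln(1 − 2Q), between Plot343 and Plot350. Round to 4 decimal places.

0.4479

The sequences differ at positions 6 (T/C, transition), 7 (A/G, transition), 10 (C/A, transversion), 14 (A/G, transition), 17 (A/C, transversion), 18 (T/G, transversion).
Of the 6 differences, 3 transitions and 3 transversions over 18 sites: P = 3/18 = 0.166667, Q = 3/18 = 0.166667.
d = −0.5·ln(0.499999) − 0.25·ln(0.666666) = −0.5·(-0.693149) − 0.25·(-0.405466) = 0.4479.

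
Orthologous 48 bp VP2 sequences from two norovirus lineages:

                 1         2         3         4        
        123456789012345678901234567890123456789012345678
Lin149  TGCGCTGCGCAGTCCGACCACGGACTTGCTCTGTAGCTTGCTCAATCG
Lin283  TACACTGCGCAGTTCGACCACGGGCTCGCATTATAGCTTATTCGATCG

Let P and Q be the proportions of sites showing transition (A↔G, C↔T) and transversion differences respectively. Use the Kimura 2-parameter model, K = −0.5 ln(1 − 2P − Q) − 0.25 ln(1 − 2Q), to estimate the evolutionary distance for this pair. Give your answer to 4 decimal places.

The sequences differ at positions 2 (G/A, transition), 4 (G/A, transition), 14 (C/T, transition), 24 (A/G, transition), 27 (T/C, transition), 30 (T/A, transversion), 31 (C/T, transition), 33 (G/A, transition), 40 (G/A, transition), 41 (C/T, transition), 44 (A/G, transition).
Of the 11 differences, 10 transitions and 1 transversion over 48 sites: P = 10/48 = 0.208333, Q = 1/48 = 0.020833.
d = −0.5·ln(0.562501) − 0.25·ln(0.958334) = −0.5·(-0.575362) − 0.25·(-0.042559) = 0.2983.

0.2983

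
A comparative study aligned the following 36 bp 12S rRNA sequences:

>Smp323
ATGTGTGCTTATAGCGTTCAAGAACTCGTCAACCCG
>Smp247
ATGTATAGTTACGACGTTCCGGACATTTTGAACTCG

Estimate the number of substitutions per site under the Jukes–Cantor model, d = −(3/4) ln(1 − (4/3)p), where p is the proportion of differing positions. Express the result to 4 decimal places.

0.5482

Differing sites — 5:G/A; 7:G/A; 8:C/G; 12:T/C; 13:A/G; 14:G/A; 20:A/C; 21:A/G; 24:A/C; 25:C/A; 27:C/T; 28:G/T; 30:C/G; 34:C/T.
p = 14/36 = 0.388889.
d = −0.75 · ln(1 − (4/3)·0.388889) = −0.75 · ln(0.481481) = −0.75 · (-0.730889) = 0.5482.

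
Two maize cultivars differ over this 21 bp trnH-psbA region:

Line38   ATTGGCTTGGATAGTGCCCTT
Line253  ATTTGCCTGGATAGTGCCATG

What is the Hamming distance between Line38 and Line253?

Differing sites — 4:G/T; 7:T/C; 19:C/A; 21:T/G.
That gives 4 mismatches out of 21 aligned sites, so the Hamming distance is 4.

4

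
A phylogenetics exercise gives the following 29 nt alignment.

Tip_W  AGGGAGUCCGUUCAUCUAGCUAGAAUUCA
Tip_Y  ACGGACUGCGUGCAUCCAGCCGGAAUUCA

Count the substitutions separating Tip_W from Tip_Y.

The sequences differ at positions 2 (G/C), 6 (G/C), 8 (C/G), 12 (U/G), 17 (U/C), 21 (U/C), 22 (A/G).
That gives 7 mismatches out of 29 aligned sites, so the Hamming distance is 7.

7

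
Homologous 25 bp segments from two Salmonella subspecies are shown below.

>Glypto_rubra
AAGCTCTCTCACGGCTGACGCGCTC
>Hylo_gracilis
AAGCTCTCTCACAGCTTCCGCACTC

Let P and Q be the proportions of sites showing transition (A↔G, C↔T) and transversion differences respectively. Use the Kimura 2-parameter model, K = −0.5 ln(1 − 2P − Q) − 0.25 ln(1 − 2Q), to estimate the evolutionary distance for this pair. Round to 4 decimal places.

0.1808

The sequences differ at positions 13 (G/A, transition), 17 (G/T, transversion), 18 (A/C, transversion), 22 (G/A, transition).
Of the 4 differences, 2 transitions and 2 transversions over 25 sites: P = 2/25 = 0.080000, Q = 2/25 = 0.080000.
d = −0.5·ln(0.760000) − 0.25·ln(0.840000) = −0.5·(-0.274437) − 0.25·(-0.174353) = 0.1808.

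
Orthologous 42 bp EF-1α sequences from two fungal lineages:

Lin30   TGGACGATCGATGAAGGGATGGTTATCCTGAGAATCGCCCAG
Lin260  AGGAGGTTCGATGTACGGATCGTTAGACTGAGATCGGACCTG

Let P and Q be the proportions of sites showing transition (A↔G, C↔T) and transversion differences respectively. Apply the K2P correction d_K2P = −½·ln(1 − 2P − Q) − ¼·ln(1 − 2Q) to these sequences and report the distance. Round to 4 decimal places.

Differing sites — 1:T/A (Tv); 5:C/G (Tv); 7:A/T (Tv); 14:A/T (Tv); 16:G/C (Tv); 21:G/C (Tv); 26:T/G (Tv); 27:C/A (Tv); 34:A/T (Tv); 35:T/C (Ti); 36:C/G (Tv); 38:C/A (Tv); 41:A/T (Tv).
Of the 13 differences, 1 transition and 12 transversions over 42 sites: P = 1/42 = 0.023810, Q = 12/42 = 0.285714.
d = −0.5·ln(0.666666) − 0.25·ln(0.428572) = −0.5·(-0.405466) − 0.25·(-0.847297) = 0.4146.

0.4146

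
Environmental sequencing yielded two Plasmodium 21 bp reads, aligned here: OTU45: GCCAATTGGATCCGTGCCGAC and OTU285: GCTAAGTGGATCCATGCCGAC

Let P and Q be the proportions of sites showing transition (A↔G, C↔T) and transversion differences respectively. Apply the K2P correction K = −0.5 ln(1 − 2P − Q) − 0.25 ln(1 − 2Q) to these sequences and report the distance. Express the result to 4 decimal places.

Mismatches occur at site 3 (C/T, transition), site 6 (T/G, transversion), site 14 (G/A, transition).
Of the 3 differences, 2 transitions and 1 transversion over 21 sites: P = 2/21 = 0.095238, Q = 1/21 = 0.047619.
d = −0.5·ln(0.761905) − 0.25·ln(0.904762) = −0.5·(-0.271933) − 0.25·(-0.100083) = 0.1610.

0.1610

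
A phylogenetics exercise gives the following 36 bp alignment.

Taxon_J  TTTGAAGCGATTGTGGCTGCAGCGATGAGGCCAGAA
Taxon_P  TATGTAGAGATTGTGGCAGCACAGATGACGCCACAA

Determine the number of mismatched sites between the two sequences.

8

Mismatches occur at site 2 (T→A), site 5 (A→T), site 8 (C→A), site 18 (T→A), site 22 (G→C), site 23 (C→A), site 29 (G→C), site 34 (G→C).
That gives 8 mismatches out of 36 aligned sites, so the Hamming distance is 8.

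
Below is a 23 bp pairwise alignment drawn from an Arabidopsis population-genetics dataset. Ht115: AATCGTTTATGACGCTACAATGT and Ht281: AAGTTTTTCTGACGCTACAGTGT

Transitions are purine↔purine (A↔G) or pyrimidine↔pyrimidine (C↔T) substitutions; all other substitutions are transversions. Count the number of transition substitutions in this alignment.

Differing sites — 3:T/G (Tv); 4:C/T (Ti); 5:G/T (Tv); 9:A/C (Tv); 20:A/G (Ti).
Of the 5 differences, 2 transitions and 3 transversions, so the answer is 2.

2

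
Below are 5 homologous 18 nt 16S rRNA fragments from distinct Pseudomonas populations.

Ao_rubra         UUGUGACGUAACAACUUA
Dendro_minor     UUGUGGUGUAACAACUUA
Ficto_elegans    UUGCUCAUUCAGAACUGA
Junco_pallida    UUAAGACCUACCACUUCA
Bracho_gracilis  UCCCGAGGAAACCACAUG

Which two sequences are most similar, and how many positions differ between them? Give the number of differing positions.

Pairwise Hamming distances:
  Ao_rubra vs Dendro_minor: 2
  Ao_rubra vs Ficto_elegans: 8
  Ao_rubra vs Junco_pallida: 7
  Ao_rubra vs Bracho_gracilis: 8
  Dendro_minor vs Ficto_elegans: 8
  Dendro_minor vs Junco_pallida: 9
  Dendro_minor vs Bracho_gracilis: 9
  Ficto_elegans vs Junco_pallida: 12
  Ficto_elegans vs Bracho_gracilis: 13
  Junco_pallida vs Bracho_gracilis: 13
The smallest is 2, between Ao_rubra and Dendro_minor.

2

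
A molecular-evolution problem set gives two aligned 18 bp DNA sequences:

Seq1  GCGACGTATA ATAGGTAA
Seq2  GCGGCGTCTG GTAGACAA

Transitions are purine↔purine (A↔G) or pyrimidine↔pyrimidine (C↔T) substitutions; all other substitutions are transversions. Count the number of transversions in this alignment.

Differing sites — 4:A/G (Ti); 8:A/C (Tv); 10:A/G (Ti); 11:A/G (Ti); 15:G/A (Ti); 16:T/C (Ti).
Of the 6 differences, 5 transitions and 1 transversion, so the answer is 1.

1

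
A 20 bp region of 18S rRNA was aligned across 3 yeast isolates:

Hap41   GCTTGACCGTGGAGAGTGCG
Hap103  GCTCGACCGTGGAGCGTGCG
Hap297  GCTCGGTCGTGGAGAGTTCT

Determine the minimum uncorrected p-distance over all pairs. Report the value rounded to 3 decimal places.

Pairwise Hamming distances:
  Hap41 vs Hap103: 2
  Hap41 vs Hap297: 5
  Hap103 vs Hap297: 5
The smallest is 2 mismatches, between Hap41 and Hap103; p = 2/20 = 0.100.

0.100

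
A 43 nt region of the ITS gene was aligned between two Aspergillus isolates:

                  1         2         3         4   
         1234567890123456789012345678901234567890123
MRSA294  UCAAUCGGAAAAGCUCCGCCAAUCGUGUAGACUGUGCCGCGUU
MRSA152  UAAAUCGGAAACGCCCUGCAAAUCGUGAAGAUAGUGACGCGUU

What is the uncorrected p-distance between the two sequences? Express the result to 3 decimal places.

Mismatches occur at site 2 (C→A), site 12 (A→C), site 15 (U→C), site 17 (C→U), site 20 (C→A), site 28 (U→A), site 32 (C→U), site 33 (U→A), site 37 (C→A).
There are 9 differences over 43 sites, so p = 9/43 = 0.209.

0.209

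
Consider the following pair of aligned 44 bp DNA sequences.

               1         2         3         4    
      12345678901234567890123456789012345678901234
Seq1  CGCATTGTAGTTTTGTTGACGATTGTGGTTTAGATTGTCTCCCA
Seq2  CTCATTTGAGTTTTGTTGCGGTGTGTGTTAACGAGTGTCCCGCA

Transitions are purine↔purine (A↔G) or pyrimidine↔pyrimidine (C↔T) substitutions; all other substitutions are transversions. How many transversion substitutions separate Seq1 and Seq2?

13

Mismatches occur at site 2 (G→T, transversion), site 7 (G→T, transversion), site 8 (T→G, transversion), site 19 (A→C, transversion), site 20 (C→G, transversion), site 22 (A→T, transversion), site 23 (T→G, transversion), site 28 (G→T, transversion), site 30 (T→A, transversion), site 31 (T→A, transversion), site 32 (A→C, transversion), site 35 (T→G, transversion), site 40 (T→C, transition), site 42 (C→G, transversion).
Of the 14 differences, 1 transition and 13 transversions, so the answer is 13.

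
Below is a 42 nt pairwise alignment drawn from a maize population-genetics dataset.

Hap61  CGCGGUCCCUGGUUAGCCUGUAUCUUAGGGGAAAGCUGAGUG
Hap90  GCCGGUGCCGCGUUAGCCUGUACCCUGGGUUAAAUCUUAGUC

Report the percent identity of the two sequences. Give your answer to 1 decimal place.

69.0%

Mismatches occur at site 1 (C/G), site 2 (G/C), site 7 (C/G), site 10 (U/G), site 11 (G/C), site 23 (U/C), site 25 (U/C), site 27 (A/G), site 30 (G/U), site 31 (G/U), site 35 (G/U), site 38 (G/U), site 42 (G/C).
29 of the 42 sites match, so the percent identity is 29/42 × 100 = 69.0%.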